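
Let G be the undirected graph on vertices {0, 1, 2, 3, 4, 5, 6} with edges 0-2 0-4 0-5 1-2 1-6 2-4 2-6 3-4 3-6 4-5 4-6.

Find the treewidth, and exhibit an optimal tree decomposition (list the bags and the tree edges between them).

Each bag holds 3 vertices, so the decomposition has width 2, which upper-bounds the treewidth. Conversely, {1, 2, 6} is a clique of size 3, and the vertices of any clique must share a bag in every tree decomposition; so some bag has ≥ 3 vertices and tw(G) ≥ 2. Therefore the treewidth is 2.

Treewidth 2.
One such decomposition:
Bags: B1 = {2, 4, 6}  B2 = {1, 2, 6}  B3 = {0, 2, 4}  B4 = {0, 4, 5}  B5 = {3, 4, 6}
Tree: B1–B2, B1–B3, B3–B4, B1–B5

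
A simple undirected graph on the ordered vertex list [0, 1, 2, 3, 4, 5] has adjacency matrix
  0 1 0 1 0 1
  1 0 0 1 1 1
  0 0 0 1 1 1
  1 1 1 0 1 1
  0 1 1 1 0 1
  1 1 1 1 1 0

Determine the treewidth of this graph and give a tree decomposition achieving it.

Each bag holds 4 vertices, so the decomposition has width 3, which upper-bounds the treewidth. On the other hand G contains the 4-clique {0, 1, 3, 5}. A clique must lie in a single bag of any decomposition, so no decomposition can have width below 3. Hence tw(G) = 3 exactly.

Treewidth 3.
One optimal decomposition is:
Bags: B1 = {1, 3, 4, 5}  B2 = {2, 3, 4, 5}  B3 = {0, 1, 3, 5}
Tree: B1–B2, B1–B3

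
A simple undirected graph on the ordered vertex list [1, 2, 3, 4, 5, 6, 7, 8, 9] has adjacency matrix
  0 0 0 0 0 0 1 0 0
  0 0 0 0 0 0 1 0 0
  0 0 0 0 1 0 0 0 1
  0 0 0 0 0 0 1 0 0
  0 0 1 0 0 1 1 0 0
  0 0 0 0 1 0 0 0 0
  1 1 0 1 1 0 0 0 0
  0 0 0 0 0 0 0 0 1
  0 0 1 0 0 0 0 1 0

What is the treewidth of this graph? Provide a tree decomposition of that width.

Treewidth 1.
One such decomposition:
Bags: B1 = {5, 6}  B2 = {5, 7}  B3 = {3, 5}  B4 = {4, 7}  B5 = {1, 7}  B6 = {2, 7}  B7 = {3, 9}  B8 = {8, 9}
Tree: B1–B2, B1–B3, B2–B4, B2–B5, B5–B6, B3–B7, B7–B8

The largest bag has 2 vertices, giving width 1; this decomposition certifies tw(G) ≤ 1. G has an edge, so its treewidth is at least 1. The upper and lower bounds meet at 1, so that is the treewidth.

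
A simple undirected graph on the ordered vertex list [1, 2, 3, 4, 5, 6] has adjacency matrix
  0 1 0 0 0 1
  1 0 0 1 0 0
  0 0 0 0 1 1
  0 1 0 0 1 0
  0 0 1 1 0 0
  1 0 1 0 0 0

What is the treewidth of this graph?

A width-2 tree decomposition is:
Bags: B1 = {1, 2, 6}  B2 = {2, 3, 6}  B3 = {2, 3, 5}  B4 = {2, 4, 5}
Tree: B1–B2, B2–B3, B3–B4
The largest bag has 3 vertices, giving width 2; this decomposition certifies tw(G) ≤ 2. The edges 2–1–6–3–5–4–2 form a cycle, so G is not a tree and its treewidth is at least 2. Combining the bounds, tw(G) = 2.

2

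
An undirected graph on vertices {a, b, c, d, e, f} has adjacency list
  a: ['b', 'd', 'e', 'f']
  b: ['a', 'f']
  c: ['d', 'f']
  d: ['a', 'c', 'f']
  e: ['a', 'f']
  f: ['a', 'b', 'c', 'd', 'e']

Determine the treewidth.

2

A width-2 tree decomposition is:
Bags: B1 = {a, d, f}  B2 = {a, e, f}  B3 = {c, d, f}  B4 = {a, b, f}
Tree: B1–B2, B1–B3, B1–B4
The largest bag has 3 vertices, giving width 2; this decomposition certifies tw(G) ≤ 2. For the lower bound, the 3 vertices {c, d, f} are pairwise adjacent, and any tree decomposition puts a clique entirely inside one bag — forcing width ≥ 2. Combining the bounds, tw(G) = 2.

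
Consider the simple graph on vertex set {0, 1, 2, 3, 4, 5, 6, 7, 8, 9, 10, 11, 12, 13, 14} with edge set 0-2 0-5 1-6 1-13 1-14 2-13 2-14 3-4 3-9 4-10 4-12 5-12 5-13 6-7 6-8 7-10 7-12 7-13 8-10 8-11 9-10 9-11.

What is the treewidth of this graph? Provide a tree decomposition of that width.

Treewidth 3.
One optimal decomposition is:
Bags: B1 = {3, 4, 9, 11}  B2 = {4, 9, 10, 11}  B3 = {4, 8, 10, 11}  B4 = {4, 8, 10, 12}  B5 = {7, 8, 10, 12}  B6 = {6, 7, 8, 12}  B7 = {5, 6, 7, 12}  B8 = {5, 6, 7, 13}  B9 = {1, 5, 6, 13}  B10 = {0, 1, 5, 13}  B11 = {0, 1, 2, 13}  B12 = {0, 1, 2, 14}
Tree: B1–B2, B2–B3, B3–B4, B4–B5, B5–B6, B6–B7, B7–B8, B8–B9, B9–B10, B10–B11, B11–B12

The largest bag has 4 vertices, giving width 3; this decomposition certifies tw(G) ≤ 3. For the lower bound: the 4 vertex sets {3,9,11}, {4}, {10}, {6,7,8,12} are disjoint, each induces a connected subgraph, and every pair is joined by at least one edge of G. Contracting each set to a single vertex therefore yields K_{4} as a minor, and since treewidth is minor-monotone, tw(G) ≥ tw(K_{4}) = 3. Therefore the treewidth is 3.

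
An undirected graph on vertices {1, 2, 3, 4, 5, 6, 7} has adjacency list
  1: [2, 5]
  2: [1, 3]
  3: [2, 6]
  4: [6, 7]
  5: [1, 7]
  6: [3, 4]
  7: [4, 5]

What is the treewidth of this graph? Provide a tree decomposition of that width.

Treewidth 2.
Bags: B1 = {2, 3, 6}  B2 = {2, 4, 6}  B3 = {2, 4, 7}  B4 = {2, 5, 7}  B5 = {1, 2, 5}
Tree: B1–B2, B2–B3, B3–B4, B4–B5

Each bag holds 3 vertices, so the decomposition has width 2, which upper-bounds the treewidth. Since 2–3–6–4–7–5–1–2 is a cycle in G, G is not acyclic. Forests are exactly the graphs of treewidth ≤ 1, so tw(G) ≥ 2. Therefore the treewidth is 2.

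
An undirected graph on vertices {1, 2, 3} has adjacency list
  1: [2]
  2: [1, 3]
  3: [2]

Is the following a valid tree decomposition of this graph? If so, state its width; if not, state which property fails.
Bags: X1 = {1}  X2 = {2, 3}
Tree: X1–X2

A tree decomposition must satisfy three properties: every vertex lies in some bag; for every edge, both endpoints lie together in some bag; and for every vertex, the bags containing it form a connected subtree. Here edge (2,1) lies in no bag, so the decomposition is invalid.

No — edge (2,1) lies in no bag.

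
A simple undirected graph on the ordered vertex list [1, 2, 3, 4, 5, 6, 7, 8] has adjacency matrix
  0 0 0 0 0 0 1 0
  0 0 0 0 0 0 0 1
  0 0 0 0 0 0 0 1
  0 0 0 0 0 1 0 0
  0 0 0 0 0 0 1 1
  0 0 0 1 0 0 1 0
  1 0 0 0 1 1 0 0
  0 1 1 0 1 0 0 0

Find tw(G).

1

A width-1 tree decomposition is:
Bags: B1 = {5, 7}  B2 = {5, 8}  B3 = {2, 8}  B4 = {6, 7}  B5 = {1, 7}  B6 = {3, 8}  B7 = {4, 6}
Tree: B1–B2, B2–B3, B1–B4, B4–B5, B2–B6, B4–B7
The largest bag has 2 vertices, giving width 1; this decomposition certifies tw(G) ≤ 1. Any graph with an edge has treewidth ≥ 1, and G has the edge 5–7. Therefore the treewidth is 1.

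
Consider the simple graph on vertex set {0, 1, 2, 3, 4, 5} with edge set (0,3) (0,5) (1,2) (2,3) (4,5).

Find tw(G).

A width-1 tree decomposition is:
Bags: B1 = {1, 2}  B2 = {2, 3}  B3 = {0, 3}  B4 = {0, 5}  B5 = {4, 5}
Tree: B1–B2, B2–B3, B3–B4, B4–B5
Each bag holds 2 vertices, so the decomposition has width 1, which upper-bounds the treewidth. G has an edge, so its treewidth is at least 1. Therefore the treewidth is 1.

1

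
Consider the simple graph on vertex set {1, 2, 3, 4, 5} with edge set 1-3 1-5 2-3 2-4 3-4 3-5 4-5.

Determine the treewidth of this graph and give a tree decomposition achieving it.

Every bag has size at most 3, so the width is 3 − 1 = 2 and tw(G) ≤ 2. On the other hand G contains the 3-clique {1, 3, 5}. A clique must lie in a single bag of any decomposition, so no decomposition can have width below 2. Therefore the treewidth is 2.

Treewidth 2.
One optimal decomposition is:
Bags: B1 = {3, 4, 5}  B2 = {2, 3, 4}  B3 = {1, 3, 5}
Tree: B1–B2, B1–B3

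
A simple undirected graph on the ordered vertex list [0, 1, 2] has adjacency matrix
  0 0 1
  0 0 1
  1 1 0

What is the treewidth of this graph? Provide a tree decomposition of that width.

Every bag has size at most 2, so the width is 2 − 1 = 1 and tw(G) ≤ 1. G has an edge, so its treewidth is at least 1. Hence tw(G) = 1 exactly.

Treewidth 1.
Bags: B1 = {1, 2}  B2 = {0, 2}
Tree: B1–B2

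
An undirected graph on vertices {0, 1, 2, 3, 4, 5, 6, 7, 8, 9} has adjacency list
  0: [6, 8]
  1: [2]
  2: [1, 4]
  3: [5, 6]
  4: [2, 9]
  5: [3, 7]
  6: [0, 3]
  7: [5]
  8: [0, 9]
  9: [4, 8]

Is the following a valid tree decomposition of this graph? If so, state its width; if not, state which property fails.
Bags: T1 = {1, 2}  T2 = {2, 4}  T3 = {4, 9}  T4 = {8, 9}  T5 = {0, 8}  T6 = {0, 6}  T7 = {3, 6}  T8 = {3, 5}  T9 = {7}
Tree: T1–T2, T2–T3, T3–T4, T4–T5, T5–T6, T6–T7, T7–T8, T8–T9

No — edge (5,7) lies in no bag.

A tree decomposition must satisfy three properties: every vertex lies in some bag; for every edge, both endpoints lie together in some bag; and for every vertex, the bags containing it form a connected subtree. Here edge (5,7) lies in no bag, so the decomposition is invalid.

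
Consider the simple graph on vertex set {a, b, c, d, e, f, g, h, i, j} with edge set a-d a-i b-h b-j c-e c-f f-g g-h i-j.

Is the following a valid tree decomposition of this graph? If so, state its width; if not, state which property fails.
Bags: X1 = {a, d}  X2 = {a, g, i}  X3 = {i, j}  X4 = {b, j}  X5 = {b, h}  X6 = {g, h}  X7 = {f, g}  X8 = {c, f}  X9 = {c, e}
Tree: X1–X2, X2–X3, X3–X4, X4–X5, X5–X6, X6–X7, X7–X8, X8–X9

A tree decomposition must satisfy three properties: every vertex lies in some bag; for every edge, both endpoints lie together in some bag; and for every vertex, the bags containing it form a connected subtree. Here bags containing vertex g are not connected in the tree, so the decomposition is invalid.

No — bags containing vertex g are not connected in the tree.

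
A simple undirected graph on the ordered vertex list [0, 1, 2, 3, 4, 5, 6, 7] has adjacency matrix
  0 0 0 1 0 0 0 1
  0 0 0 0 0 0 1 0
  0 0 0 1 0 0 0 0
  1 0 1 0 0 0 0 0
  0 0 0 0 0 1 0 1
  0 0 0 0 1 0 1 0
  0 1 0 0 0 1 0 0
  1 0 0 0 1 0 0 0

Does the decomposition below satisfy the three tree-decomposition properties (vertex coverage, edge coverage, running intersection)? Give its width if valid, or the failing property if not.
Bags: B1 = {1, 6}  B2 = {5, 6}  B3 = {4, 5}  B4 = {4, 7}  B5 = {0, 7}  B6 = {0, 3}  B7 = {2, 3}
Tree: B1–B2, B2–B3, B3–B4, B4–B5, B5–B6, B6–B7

Vertex coverage: the bags together contain {0, 1, 2, 3, 4, 5, 6, 7}, the full vertex set. Edge coverage: each edge of G has both endpoints in at least one bag. Running intersection: for every vertex, the bags containing it form a connected subtree. All three properties hold, so this is a valid tree decomposition of width max|bag| − 1 = 1, and hence tw(G) ≤ 1.

Yes; width 1.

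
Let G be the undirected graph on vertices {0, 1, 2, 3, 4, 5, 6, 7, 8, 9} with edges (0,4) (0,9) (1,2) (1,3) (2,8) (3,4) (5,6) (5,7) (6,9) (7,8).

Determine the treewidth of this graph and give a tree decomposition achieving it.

Treewidth 2.
One optimal decomposition is:
Bags: B1 = {5, 6, 7}  B2 = {6, 7, 9}  B3 = {0, 7, 9}  B4 = {0, 4, 7}  B5 = {3, 4, 7}  B6 = {1, 3, 7}  B7 = {1, 2, 7}  B8 = {2, 7, 8}
Tree: B1–B2, B2–B3, B3–B4, B4–B5, B5–B6, B6–B7, B7–B8

The largest bag has 3 vertices, giving width 2; this decomposition certifies tw(G) ≤ 2. For the lower bound, G contains the cycle 7–5–6–9–0–4–3–1–2–8–7, so G is not a forest; only forests have treewidth ≤ 1, hence tw(G) ≥ 2. Combining the bounds, tw(G) = 2.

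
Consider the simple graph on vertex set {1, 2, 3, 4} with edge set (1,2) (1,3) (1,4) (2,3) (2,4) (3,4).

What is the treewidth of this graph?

3

A width-3 tree decomposition is:
Bags: B1 = {1, 2, 3, 4}
Tree: (single bag)
A single bag containing all 4 vertices is trivially a valid decomposition of width 3. On the other hand G contains the 4-clique {1, 2, 3, 4}. A clique must lie in a single bag of any decomposition, so no decomposition can have width below 3. Combining the bounds, tw(G) = 3.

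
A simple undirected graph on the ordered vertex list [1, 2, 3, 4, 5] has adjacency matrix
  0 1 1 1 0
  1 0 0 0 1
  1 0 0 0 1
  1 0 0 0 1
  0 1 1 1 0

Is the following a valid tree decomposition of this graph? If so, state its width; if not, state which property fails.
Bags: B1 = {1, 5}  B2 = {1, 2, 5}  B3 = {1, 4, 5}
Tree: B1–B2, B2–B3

A tree decomposition must satisfy three properties: every vertex lies in some bag; for every edge, both endpoints lie together in some bag; and for every vertex, the bags containing it form a connected subtree. Here vertex 3 appears in no bag, so the decomposition is invalid.

No — vertex 3 appears in no bag.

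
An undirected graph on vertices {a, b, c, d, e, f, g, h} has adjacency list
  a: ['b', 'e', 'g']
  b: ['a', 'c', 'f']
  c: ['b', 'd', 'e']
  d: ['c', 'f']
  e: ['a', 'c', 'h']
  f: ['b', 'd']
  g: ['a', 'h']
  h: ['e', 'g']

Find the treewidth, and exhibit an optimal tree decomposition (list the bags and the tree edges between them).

Each bag holds 3 vertices, so the decomposition has width 2, which upper-bounds the treewidth. Since g–h–e–a–g is a cycle in G, G is not acyclic. Forests are exactly the graphs of treewidth ≤ 1, so tw(G) ≥ 2. Therefore the treewidth is 2.

Treewidth 2.
One such decomposition:
Bags: B1 = {a, g, h}  B2 = {a, e, h}  B3 = {a, b, e}  B4 = {b, c, e}  B5 = {b, c, f}  B6 = {c, d, f}
Tree: B1–B2, B2–B3, B3–B4, B4–B5, B5–B6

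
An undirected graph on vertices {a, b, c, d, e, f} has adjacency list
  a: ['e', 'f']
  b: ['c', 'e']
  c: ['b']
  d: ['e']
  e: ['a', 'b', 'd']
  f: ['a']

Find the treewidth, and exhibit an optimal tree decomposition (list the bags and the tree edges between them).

Each bag holds 2 vertices, so the decomposition has width 1, which upper-bounds the treewidth. Any graph with an edge has treewidth ≥ 1, and G has the edge e–d. Combining the bounds, tw(G) = 1.

Treewidth 1.
One such decomposition:
Bags: B1 = {d, e}  B2 = {b, e}  B3 = {a, e}  B4 = {a, f}  B5 = {b, c}
Tree: B1–B2, B2–B3, B3–B4, B2–B5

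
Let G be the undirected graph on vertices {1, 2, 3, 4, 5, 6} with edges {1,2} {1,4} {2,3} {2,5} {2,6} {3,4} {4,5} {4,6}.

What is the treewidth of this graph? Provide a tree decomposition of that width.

The largest bag has 3 vertices, giving width 2; this decomposition certifies tw(G) ≤ 2. The edges 1–4–3–2–1 form a cycle, so G is not a tree and its treewidth is at least 2. Combining the bounds, tw(G) = 2.

Treewidth 2.
Bags: B1 = {1, 2, 4}  B2 = {2, 3, 4}  B3 = {2, 4, 5}  B4 = {2, 4, 6}
Tree: B1–B2, B2–B3, B3–B4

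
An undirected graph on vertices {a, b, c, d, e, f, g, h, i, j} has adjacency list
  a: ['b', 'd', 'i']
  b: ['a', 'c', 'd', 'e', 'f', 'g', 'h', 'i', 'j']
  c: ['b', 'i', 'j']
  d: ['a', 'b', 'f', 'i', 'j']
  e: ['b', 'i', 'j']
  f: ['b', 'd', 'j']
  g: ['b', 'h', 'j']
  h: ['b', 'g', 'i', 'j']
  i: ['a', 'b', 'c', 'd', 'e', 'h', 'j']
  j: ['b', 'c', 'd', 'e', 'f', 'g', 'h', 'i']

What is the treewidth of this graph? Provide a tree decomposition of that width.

Treewidth 3.
One such decomposition:
Bags: B1 = {b, e, i, j}  B2 = {b, d, i, j}  B3 = {b, h, i, j}  B4 = {a, b, d, i}  B5 = {b, c, i, j}  B6 = {b, g, h, j}  B7 = {b, d, f, j}
Tree: B1–B2, B1–B3, B2–B4, B2–B5, B3–B6, B2–B7

Every bag has size at most 4, so the width is 4 − 1 = 3 and tw(G) ≤ 3. On the other hand G contains the 4-clique {b, g, h, j}. A clique must lie in a single bag of any decomposition, so no decomposition can have width below 3. Hence tw(G) = 3 exactly.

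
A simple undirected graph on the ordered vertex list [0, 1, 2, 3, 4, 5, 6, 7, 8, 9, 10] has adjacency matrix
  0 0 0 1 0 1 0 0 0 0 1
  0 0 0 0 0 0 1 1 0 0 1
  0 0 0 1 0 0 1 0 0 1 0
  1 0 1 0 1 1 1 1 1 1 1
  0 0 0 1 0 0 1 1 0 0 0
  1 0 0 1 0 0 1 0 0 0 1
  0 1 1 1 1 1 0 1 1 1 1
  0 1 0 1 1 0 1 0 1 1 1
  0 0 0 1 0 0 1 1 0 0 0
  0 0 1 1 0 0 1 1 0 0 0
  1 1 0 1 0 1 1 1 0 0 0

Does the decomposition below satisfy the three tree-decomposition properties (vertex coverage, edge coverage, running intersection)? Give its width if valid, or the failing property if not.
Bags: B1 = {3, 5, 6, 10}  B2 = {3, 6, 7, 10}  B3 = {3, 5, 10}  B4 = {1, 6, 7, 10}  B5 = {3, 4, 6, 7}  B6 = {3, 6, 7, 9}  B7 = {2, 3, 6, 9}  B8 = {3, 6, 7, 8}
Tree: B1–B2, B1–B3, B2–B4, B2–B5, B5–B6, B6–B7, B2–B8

A tree decomposition must satisfy three properties: every vertex lies in some bag; for every edge, both endpoints lie together in some bag; and for every vertex, the bags containing it form a connected subtree. Here vertex 0 appears in no bag, so the decomposition is invalid.

No — vertex 0 appears in no bag.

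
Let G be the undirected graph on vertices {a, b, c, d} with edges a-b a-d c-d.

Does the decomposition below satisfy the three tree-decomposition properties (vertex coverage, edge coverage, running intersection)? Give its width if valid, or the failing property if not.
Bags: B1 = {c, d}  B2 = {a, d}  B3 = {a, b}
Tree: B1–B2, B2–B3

Yes; width 1.

Every vertex of G appears in some bag (union = {a, b, c, d}); every edge is covered by a bag; and for each vertex v the set of bags containing v is connected in the bag tree. The decomposition is therefore valid. The largest bag has 2 vertices, so the width is 1.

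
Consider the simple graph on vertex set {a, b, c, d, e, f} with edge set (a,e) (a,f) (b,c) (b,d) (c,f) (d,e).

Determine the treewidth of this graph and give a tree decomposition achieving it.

Every bag has size at most 3, so the width is 3 − 1 = 2 and tw(G) ≤ 2. For the lower bound, G contains the cycle f–c–b–d–e–a–f, so G is not a forest; only forests have treewidth ≤ 1, hence tw(G) ≥ 2. The upper and lower bounds meet at 2, so that is the treewidth.

Treewidth 2.
One optimal decomposition is:
Bags: B1 = {b, c, f}  B2 = {b, d, f}  B3 = {d, e, f}  B4 = {a, e, f}
Tree: B1–B2, B2–B3, B3–B4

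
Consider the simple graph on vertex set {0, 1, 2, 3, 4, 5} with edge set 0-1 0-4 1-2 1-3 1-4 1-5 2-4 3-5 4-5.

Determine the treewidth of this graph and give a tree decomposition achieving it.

Treewidth 2.
One optimal decomposition is:
Bags: B1 = {0, 1, 4}  B2 = {1, 4, 5}  B3 = {1, 2, 4}  B4 = {1, 3, 5}
Tree: B1–B2, B2–B3, B2–B4

Each bag holds 3 vertices, so the decomposition has width 2, which upper-bounds the treewidth. Conversely, {1, 3, 5} is a clique of size 3, and the vertices of any clique must share a bag in every tree decomposition; so some bag has ≥ 3 vertices and tw(G) ≥ 2. The upper and lower bounds meet at 2, so that is the treewidth.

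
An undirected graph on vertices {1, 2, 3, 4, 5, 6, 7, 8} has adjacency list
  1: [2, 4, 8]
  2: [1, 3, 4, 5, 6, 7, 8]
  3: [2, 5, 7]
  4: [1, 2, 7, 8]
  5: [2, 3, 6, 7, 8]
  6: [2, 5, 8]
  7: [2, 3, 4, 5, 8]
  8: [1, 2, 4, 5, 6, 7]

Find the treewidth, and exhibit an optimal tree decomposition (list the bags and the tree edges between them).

Each bag holds 4 vertices, so the decomposition has width 3, which upper-bounds the treewidth. On the other hand G contains the 4-clique {1, 2, 4, 8}. A clique must lie in a single bag of any decomposition, so no decomposition can have width below 3. The upper and lower bounds meet at 3, so that is the treewidth.

Treewidth 3.
Bags: B1 = {2, 4, 7, 8}  B2 = {2, 5, 7, 8}  B3 = {2, 3, 5, 7}  B4 = {2, 5, 6, 8}  B5 = {1, 2, 4, 8}
Tree: B1–B2, B2–B3, B2–B4, B1–B5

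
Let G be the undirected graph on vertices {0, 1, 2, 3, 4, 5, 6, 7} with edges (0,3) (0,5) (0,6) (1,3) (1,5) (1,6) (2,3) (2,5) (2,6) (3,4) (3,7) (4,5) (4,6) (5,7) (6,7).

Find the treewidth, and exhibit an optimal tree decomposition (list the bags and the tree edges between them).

The largest bag has 4 vertices, giving width 3; this decomposition certifies tw(G) ≤ 3. For the lower bound: the 4 vertex sets {6,7}, {3,4}, {5}, {2} are disjoint, each induces a connected subgraph, and every pair is joined by at least one edge of G. Contracting each set to a single vertex therefore yields K_{4} as a minor, and since treewidth is minor-monotone, tw(G) ≥ tw(K_{4}) = 3. Therefore the treewidth is 3.

Treewidth 3.
One optimal decomposition is:
Bags: B1 = {3, 5, 6, 7}  B2 = {3, 4, 5, 6}  B3 = {2, 3, 5, 6}  B4 = {1, 3, 5, 6}  B5 = {0, 3, 5, 6}
Tree: B1–B2, B2–B3, B3–B4, B4–B5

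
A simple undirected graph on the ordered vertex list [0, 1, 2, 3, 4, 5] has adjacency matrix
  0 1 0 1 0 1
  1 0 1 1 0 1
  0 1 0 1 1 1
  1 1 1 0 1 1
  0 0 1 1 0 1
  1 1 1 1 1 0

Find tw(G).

A width-3 tree decomposition is:
Bags: B1 = {0, 1, 3, 5}  B2 = {1, 2, 3, 5}  B3 = {2, 3, 4, 5}
Tree: B1–B2, B2–B3
Every bag has size at most 4, so the width is 4 − 1 = 3 and tw(G) ≤ 3. Conversely, {0, 1, 3, 5} is a clique of size 4, and the vertices of any clique must share a bag in every tree decomposition; so some bag has ≥ 4 vertices and tw(G) ≥ 3. Combining the bounds, tw(G) = 3.

3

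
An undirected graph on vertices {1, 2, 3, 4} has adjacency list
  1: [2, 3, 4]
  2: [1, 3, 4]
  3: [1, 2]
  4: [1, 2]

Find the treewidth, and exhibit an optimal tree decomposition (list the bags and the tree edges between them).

Treewidth 2.
One such decomposition:
Bags: B1 = {1, 2, 3}  B2 = {1, 2, 4}
Tree: B1–B2

Every bag has size at most 3, so the width is 3 − 1 = 2 and tw(G) ≤ 2. For the lower bound, the 3 vertices {1, 2, 3} are pairwise adjacent, and any tree decomposition puts a clique entirely inside one bag — forcing width ≥ 2. Hence tw(G) = 2 exactly.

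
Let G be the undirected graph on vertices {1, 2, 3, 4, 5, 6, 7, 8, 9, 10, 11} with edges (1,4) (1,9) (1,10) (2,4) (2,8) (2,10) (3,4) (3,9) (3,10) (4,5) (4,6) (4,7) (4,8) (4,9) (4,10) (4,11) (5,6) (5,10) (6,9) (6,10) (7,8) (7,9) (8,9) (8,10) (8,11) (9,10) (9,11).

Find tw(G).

A width-3 tree decomposition is:
Bags: B1 = {4, 6, 9, 10}  B2 = {4, 8, 9, 10}  B3 = {4, 5, 6, 10}  B4 = {1, 4, 9, 10}  B5 = {4, 8, 9, 11}  B6 = {4, 7, 8, 9}  B7 = {2, 4, 8, 10}  B8 = {3, 4, 9, 10}
Tree: B1–B2, B1–B3, B1–B4, B2–B5, B5–B6, B2–B7, B1–B8
Every bag has size at most 4, so the width is 4 − 1 = 3 and tw(G) ≤ 3. For the lower bound, the 4 vertices {4, 8, 9, 10} are pairwise adjacent, and any tree decomposition puts a clique entirely inside one bag — forcing width ≥ 3. Combining the bounds, tw(G) = 3.

3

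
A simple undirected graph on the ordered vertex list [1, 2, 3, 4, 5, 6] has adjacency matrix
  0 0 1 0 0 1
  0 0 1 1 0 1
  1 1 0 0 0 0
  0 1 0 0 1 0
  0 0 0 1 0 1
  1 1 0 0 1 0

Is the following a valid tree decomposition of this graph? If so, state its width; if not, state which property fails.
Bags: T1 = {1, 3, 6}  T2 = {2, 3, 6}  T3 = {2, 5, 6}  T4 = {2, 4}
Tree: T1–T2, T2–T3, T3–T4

No — edge (5,4) lies in no bag.

A tree decomposition must satisfy three properties: every vertex lies in some bag; for every edge, both endpoints lie together in some bag; and for every vertex, the bags containing it form a connected subtree. Here edge (5,4) lies in no bag, so the decomposition is invalid.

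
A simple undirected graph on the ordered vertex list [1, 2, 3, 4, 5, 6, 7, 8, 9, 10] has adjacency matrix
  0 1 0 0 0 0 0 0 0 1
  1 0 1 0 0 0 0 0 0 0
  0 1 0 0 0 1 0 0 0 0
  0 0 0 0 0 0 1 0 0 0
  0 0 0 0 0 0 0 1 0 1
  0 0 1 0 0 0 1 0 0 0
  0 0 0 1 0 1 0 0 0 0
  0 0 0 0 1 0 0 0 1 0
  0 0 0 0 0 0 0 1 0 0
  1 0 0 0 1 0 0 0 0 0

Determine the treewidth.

1

A width-1 tree decomposition is:
Bags: B1 = {8, 9}  B2 = {5, 8}  B3 = {5, 10}  B4 = {1, 10}  B5 = {1, 2}  B6 = {2, 3}  B7 = {3, 6}  B8 = {6, 7}  B9 = {4, 7}
Tree: B1–B2, B2–B3, B3–B4, B4–B5, B5–B6, B6–B7, B7–B8, B8–B9
Each bag holds 2 vertices, so the decomposition has width 1, which upper-bounds the treewidth. G has an edge, so its treewidth is at least 1. Combining the bounds, tw(G) = 1.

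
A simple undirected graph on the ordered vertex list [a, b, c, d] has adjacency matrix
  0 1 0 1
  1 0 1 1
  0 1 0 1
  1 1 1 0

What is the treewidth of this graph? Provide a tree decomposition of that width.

Treewidth 2.
Bags: B1 = {a, b, d}  B2 = {b, c, d}
Tree: B1–B2

The largest bag has 3 vertices, giving width 2; this decomposition certifies tw(G) ≤ 2. For the lower bound, the 3 vertices {b, c, d} are pairwise adjacent, and any tree decomposition puts a clique entirely inside one bag — forcing width ≥ 2. Hence tw(G) = 2 exactly.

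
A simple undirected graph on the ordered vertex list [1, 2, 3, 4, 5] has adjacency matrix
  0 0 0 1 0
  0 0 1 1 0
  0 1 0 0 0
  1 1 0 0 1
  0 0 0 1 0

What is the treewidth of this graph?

A width-1 tree decomposition is:
Bags: B1 = {1, 4}  B2 = {4, 5}  B3 = {2, 4}  B4 = {2, 3}
Tree: B1–B2, B1–B3, B3–B4
Every bag has size at most 2, so the width is 2 − 1 = 1 and tw(G) ≤ 1. Since G has at least one edge (e.g. 4–1), it is not an edgeless graph, so tw(G) ≥ 1. Hence tw(G) = 1 exactly.

1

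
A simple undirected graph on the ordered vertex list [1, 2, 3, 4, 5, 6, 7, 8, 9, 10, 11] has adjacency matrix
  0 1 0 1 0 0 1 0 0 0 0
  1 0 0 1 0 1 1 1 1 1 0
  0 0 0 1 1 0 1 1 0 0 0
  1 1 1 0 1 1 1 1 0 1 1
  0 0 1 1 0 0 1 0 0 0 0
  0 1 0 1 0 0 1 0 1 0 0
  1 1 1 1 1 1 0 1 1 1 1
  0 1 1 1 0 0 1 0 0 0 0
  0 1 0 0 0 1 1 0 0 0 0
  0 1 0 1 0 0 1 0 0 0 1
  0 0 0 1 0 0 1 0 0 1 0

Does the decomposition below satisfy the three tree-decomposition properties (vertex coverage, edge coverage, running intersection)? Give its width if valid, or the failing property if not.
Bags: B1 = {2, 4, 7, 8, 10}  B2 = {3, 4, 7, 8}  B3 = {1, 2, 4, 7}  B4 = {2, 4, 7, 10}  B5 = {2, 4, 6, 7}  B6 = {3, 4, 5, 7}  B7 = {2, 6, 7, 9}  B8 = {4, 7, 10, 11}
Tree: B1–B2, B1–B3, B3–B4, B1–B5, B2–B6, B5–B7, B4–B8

No — bags containing vertex 10 are not connected in the tree.

A tree decomposition must satisfy three properties: every vertex lies in some bag; for every edge, both endpoints lie together in some bag; and for every vertex, the bags containing it form a connected subtree. Here bags containing vertex 10 are not connected in the tree, so the decomposition is invalid.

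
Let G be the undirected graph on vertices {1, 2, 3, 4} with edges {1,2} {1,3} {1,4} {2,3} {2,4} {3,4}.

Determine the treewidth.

3

A width-3 tree decomposition is:
Bags: B1 = {1, 2, 3, 4}
Tree: (single bag)
A single bag containing all 4 vertices is trivially a valid decomposition of width 3. Conversely, {1, 2, 3, 4} is a clique of size 4, and the vertices of any clique must share a bag in every tree decomposition; so some bag has ≥ 4 vertices and tw(G) ≥ 3. Hence tw(G) = 3 exactly.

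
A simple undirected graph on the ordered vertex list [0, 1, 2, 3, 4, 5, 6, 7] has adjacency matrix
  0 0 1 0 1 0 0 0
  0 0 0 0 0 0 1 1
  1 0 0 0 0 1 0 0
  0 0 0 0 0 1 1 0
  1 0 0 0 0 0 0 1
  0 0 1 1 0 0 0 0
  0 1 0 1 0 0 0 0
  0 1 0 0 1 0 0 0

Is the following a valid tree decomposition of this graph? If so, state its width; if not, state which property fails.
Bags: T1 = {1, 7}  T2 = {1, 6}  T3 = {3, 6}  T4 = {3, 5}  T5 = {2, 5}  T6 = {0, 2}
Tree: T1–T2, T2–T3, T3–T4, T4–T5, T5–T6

A tree decomposition must satisfy three properties: every vertex lies in some bag; for every edge, both endpoints lie together in some bag; and for every vertex, the bags containing it form a connected subtree. Here vertex 4 appears in no bag, so the decomposition is invalid.

No — vertex 4 appears in no bag.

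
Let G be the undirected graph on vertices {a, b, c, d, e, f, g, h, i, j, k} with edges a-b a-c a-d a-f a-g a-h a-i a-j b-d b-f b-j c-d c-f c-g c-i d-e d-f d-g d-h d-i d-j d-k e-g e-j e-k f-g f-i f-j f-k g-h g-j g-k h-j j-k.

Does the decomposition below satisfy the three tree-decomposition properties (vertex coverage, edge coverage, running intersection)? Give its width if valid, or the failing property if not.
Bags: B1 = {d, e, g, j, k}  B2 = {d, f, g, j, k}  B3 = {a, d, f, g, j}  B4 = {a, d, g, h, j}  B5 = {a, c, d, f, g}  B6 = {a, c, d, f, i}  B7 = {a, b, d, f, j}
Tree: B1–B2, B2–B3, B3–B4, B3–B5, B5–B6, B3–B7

Yes; width 4.

Vertex coverage: the bags together contain {a, b, c, d, e, f, g, h, i, j, k}, the full vertex set. Edge coverage: each edge of G has both endpoints in at least one bag. Running intersection: for every vertex, the bags containing it form a connected subtree. All three properties hold, so this is a valid tree decomposition of width max|bag| − 1 = 4, and hence tw(G) ≤ 4.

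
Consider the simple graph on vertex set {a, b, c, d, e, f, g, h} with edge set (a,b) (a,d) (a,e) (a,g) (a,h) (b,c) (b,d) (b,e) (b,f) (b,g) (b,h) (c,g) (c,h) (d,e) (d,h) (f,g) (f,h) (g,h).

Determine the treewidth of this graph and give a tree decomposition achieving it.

Every bag has size at most 4, so the width is 4 − 1 = 3 and tw(G) ≤ 3. Conversely, {a, b, d, e} is a clique of size 4, and the vertices of any clique must share a bag in every tree decomposition; so some bag has ≥ 4 vertices and tw(G) ≥ 3. Hence tw(G) = 3 exactly.

Treewidth 3.
One optimal decomposition is:
Bags: B1 = {a, b, g, h}  B2 = {a, b, d, h}  B3 = {b, f, g, h}  B4 = {b, c, g, h}  B5 = {a, b, d, e}
Tree: B1–B2, B1–B3, B1–B4, B2–B5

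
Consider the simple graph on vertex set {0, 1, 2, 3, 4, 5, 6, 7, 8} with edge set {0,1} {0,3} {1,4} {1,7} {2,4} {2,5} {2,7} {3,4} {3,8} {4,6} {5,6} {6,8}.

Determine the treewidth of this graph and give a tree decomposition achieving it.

Treewidth 3.
One optimal decomposition is:
Bags: B1 = {0, 1, 2, 7}  B2 = {0, 1, 2, 4}  B3 = {0, 2, 3, 4}  B4 = {2, 3, 4, 5}  B5 = {3, 4, 5, 6}  B6 = {3, 5, 6, 8}
Tree: B1–B2, B2–B3, B3–B4, B4–B5, B5–B6

Each bag holds 4 vertices, so the decomposition has width 3, which upper-bounds the treewidth. For the lower bound: the 4 vertex sets {0,1,7}, {2}, {4}, {3,5,6,8} are disjoint, each induces a connected subgraph, and every pair is joined by at least one edge of G. Contracting each set to a single vertex therefore yields K_{4} as a minor, and since treewidth is minor-monotone, tw(G) ≥ tw(K_{4}) = 3. Therefore the treewidth is 3.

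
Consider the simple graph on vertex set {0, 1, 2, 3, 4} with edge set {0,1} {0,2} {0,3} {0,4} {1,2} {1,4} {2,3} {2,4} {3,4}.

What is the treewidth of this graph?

3

A width-3 tree decomposition is:
Bags: B1 = {0, 2, 3, 4}  B2 = {0, 1, 2, 4}
Tree: B1–B2
The largest bag has 4 vertices, giving width 3; this decomposition certifies tw(G) ≤ 3. For the lower bound, the 4 vertices {0, 1, 2, 4} are pairwise adjacent, and any tree decomposition puts a clique entirely inside one bag — forcing width ≥ 3. Hence tw(G) = 3 exactly.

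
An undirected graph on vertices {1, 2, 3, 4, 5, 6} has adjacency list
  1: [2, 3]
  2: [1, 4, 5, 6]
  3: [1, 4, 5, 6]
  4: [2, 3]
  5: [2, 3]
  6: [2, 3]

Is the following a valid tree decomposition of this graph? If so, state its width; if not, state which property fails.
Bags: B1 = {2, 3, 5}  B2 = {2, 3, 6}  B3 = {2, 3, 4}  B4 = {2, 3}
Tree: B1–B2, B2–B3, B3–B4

A tree decomposition must satisfy three properties: every vertex lies in some bag; for every edge, both endpoints lie together in some bag; and for every vertex, the bags containing it form a connected subtree. Here vertex 1 appears in no bag, so the decomposition is invalid.

No — vertex 1 appears in no bag.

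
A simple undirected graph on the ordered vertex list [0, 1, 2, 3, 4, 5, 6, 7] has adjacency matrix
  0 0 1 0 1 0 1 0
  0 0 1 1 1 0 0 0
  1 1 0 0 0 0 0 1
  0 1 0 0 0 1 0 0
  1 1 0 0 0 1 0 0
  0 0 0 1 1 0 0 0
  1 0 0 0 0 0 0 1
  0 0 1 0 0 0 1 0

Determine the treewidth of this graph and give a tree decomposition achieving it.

Every bag has size at most 3, so the width is 3 − 1 = 2 and tw(G) ≤ 2. Since 5–3–1–4–5 is a cycle in G, G is not acyclic. Forests are exactly the graphs of treewidth ≤ 1, so tw(G) ≥ 2. The upper and lower bounds meet at 2, so that is the treewidth.

Treewidth 2.
One such decomposition:
Bags: B1 = {3, 4, 5}  B2 = {1, 3, 4}  B3 = {0, 1, 4}  B4 = {0, 1, 2}  B5 = {0, 2, 6}  B6 = {2, 6, 7}
Tree: B1–B2, B2–B3, B3–B4, B4–B5, B5–B6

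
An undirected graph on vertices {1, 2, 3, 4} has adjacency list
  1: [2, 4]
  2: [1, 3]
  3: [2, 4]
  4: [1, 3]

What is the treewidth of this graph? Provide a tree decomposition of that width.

Each bag holds 3 vertices, so the decomposition has width 2, which upper-bounds the treewidth. The edges 3–4–1–2–3 form a cycle, so G is not a tree and its treewidth is at least 2. Combining the bounds, tw(G) = 2.

Treewidth 2.
Bags: B1 = {1, 3, 4}  B2 = {1, 2, 3}
Tree: B1–B2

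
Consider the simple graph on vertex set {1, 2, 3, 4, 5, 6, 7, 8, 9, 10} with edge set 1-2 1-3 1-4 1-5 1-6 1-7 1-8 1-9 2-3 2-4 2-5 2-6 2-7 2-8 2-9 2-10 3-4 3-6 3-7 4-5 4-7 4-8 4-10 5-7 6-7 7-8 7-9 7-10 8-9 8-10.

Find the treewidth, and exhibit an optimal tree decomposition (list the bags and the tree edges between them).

Each bag holds 5 vertices, so the decomposition has width 4, which upper-bounds the treewidth. Conversely, {1, 2, 7, 8, 9} is a clique of size 5, and the vertices of any clique must share a bag in every tree decomposition; so some bag has ≥ 5 vertices and tw(G) ≥ 4. The upper and lower bounds meet at 4, so that is the treewidth.

Treewidth 4.
Bags: B1 = {1, 2, 4, 7, 8}  B2 = {1, 2, 3, 4, 7}  B3 = {1, 2, 3, 6, 7}  B4 = {1, 2, 4, 5, 7}  B5 = {1, 2, 7, 8, 9}  B6 = {2, 4, 7, 8, 10}
Tree: B1–B2, B2–B3, B2–B4, B1–B5, B1–B6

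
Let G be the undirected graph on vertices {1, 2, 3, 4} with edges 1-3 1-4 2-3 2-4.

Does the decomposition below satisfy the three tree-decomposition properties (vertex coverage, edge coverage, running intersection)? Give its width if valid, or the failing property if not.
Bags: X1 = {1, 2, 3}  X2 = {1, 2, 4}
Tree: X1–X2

Every vertex of G appears in some bag (union = {1, 2, 3, 4}); every edge is covered by a bag; and for each vertex v the set of bags containing v is connected in the bag tree. The decomposition is therefore valid. The largest bag has 3 vertices, so the width is 2.

Yes; width 2.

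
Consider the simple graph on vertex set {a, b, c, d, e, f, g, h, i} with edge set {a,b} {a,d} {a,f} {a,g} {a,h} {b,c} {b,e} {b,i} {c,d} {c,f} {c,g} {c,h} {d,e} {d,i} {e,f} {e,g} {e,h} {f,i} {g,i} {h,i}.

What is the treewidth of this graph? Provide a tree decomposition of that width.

Treewidth 4.
Bags: B1 = {a, c, e, h, i}  B2 = {a, b, c, e, i}  B3 = {a, c, d, e, i}  B4 = {a, c, e, f, i}  B5 = {a, c, e, g, i}
Tree: B1–B2, B2–B3, B3–B4, B4–B5

The largest bag has 5 vertices, giving width 4; this decomposition certifies tw(G) ≤ 4. For the lower bound: the 5 vertex sets {a,h}, {b,c}, {d,e}, {i}, {f} are disjoint, each induces a connected subgraph, and every pair is joined by at least one edge of G. Contracting each set to a single vertex therefore yields K_{5} as a minor, and since treewidth is minor-monotone, tw(G) ≥ tw(K_{5}) = 4. Combining the bounds, tw(G) = 4.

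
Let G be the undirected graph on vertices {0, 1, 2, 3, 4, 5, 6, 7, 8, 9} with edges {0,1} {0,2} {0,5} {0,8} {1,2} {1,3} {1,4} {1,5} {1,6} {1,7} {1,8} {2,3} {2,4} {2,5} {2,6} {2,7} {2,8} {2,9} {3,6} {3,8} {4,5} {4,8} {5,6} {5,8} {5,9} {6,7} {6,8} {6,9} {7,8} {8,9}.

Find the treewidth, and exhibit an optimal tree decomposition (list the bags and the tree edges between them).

Treewidth 4.
One such decomposition:
Bags: B1 = {1, 2, 3, 6, 8}  B2 = {1, 2, 5, 6, 8}  B3 = {2, 5, 6, 8, 9}  B4 = {1, 2, 4, 5, 8}  B5 = {0, 1, 2, 5, 8}  B6 = {1, 2, 6, 7, 8}
Tree: B1–B2, B2–B3, B2–B4, B4–B5, B1–B6

The largest bag has 5 vertices, giving width 4; this decomposition certifies tw(G) ≤ 4. On the other hand G contains the 5-clique {1, 2, 3, 6, 8}. A clique must lie in a single bag of any decomposition, so no decomposition can have width below 4. The upper and lower bounds meet at 4, so that is the treewidth.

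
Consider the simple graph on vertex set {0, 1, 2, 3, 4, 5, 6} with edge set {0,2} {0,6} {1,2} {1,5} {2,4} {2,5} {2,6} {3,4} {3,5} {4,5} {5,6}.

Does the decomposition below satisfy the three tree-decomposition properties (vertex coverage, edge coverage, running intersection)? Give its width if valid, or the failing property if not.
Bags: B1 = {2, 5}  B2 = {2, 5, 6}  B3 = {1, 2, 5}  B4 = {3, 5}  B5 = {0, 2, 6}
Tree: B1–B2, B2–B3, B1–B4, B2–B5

No — vertex 4 appears in no bag.

A tree decomposition must satisfy three properties: every vertex lies in some bag; for every edge, both endpoints lie together in some bag; and for every vertex, the bags containing it form a connected subtree. Here vertex 4 appears in no bag, so the decomposition is invalid.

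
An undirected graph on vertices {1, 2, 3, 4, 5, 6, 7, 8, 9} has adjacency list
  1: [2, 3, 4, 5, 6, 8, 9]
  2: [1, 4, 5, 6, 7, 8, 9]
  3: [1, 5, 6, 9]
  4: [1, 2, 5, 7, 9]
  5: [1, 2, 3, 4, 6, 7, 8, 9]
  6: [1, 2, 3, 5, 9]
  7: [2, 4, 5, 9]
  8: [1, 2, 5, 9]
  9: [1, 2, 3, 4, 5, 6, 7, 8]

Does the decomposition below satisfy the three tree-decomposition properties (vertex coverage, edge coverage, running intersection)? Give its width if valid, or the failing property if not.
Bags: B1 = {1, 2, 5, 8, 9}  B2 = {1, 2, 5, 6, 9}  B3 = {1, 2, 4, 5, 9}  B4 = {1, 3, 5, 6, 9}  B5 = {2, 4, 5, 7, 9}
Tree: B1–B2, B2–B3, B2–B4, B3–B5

Yes; width 4.

Vertex coverage: the bags together contain {1, 2, 3, 4, 5, 6, 7, 8, 9}, the full vertex set. Edge coverage: each edge of G has both endpoints in at least one bag. Running intersection: for every vertex, the bags containing it form a connected subtree. All three properties hold, so this is a valid tree decomposition of width max|bag| − 1 = 4, and hence tw(G) ≤ 4.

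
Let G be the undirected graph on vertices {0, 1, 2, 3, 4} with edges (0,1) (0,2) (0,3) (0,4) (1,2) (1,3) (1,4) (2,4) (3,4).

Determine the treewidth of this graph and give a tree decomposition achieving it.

Treewidth 3.
Bags: B1 = {0, 1, 2, 4}  B2 = {0, 1, 3, 4}
Tree: B1–B2

Each bag holds 4 vertices, so the decomposition has width 3, which upper-bounds the treewidth. For the lower bound, the 4 vertices {0, 1, 2, 4} are pairwise adjacent, and any tree decomposition puts a clique entirely inside one bag — forcing width ≥ 3. Combining the bounds, tw(G) = 3.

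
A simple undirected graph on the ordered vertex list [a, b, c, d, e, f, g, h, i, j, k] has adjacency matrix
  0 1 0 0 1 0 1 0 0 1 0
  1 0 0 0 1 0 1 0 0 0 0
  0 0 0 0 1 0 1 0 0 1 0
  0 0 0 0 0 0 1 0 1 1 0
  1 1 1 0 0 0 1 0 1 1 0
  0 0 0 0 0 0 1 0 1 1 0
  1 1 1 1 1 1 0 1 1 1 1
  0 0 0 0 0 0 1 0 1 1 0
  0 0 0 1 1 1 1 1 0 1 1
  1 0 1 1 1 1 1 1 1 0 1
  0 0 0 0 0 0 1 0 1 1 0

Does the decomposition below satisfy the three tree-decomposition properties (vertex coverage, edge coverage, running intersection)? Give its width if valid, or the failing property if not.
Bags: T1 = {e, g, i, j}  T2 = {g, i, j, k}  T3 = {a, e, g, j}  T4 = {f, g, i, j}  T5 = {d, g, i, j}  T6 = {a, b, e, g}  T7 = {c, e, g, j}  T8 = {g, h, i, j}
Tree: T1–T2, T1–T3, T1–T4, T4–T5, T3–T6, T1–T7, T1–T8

Checking the three conditions: (i) the bags cover all of {a, b, c, d, e, f, g, h, i, j, k}; (ii) for each edge, some bag contains both endpoints; (iii) the bags containing any fixed vertex form a subtree. All hold, so the decomposition is valid with width 4 − 1 = 3.

Yes; width 3.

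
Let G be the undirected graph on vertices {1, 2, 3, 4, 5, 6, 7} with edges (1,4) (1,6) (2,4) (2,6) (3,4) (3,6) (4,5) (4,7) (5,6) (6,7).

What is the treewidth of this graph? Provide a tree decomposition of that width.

Each bag holds 3 vertices, so the decomposition has width 2, which upper-bounds the treewidth. Since 6–7–4–3–6 is a cycle in G, G is not acyclic. Forests are exactly the graphs of treewidth ≤ 1, so tw(G) ≥ 2. Hence tw(G) = 2 exactly.

Treewidth 2.
One optimal decomposition is:
Bags: B1 = {4, 6, 7}  B2 = {3, 4, 6}  B3 = {1, 4, 6}  B4 = {4, 5, 6}  B5 = {2, 4, 6}
Tree: B1–B2, B2–B3, B3–B4, B4–B5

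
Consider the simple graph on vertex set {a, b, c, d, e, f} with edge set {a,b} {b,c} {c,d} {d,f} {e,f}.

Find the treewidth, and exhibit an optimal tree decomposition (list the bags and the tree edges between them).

Treewidth 1.
One optimal decomposition is:
Bags: B1 = {e, f}  B2 = {d, f}  B3 = {c, d}  B4 = {b, c}  B5 = {a, b}
Tree: B1–B2, B2–B3, B3–B4, B4–B5

Every bag has size at most 2, so the width is 2 − 1 = 1 and tw(G) ≤ 1. G has an edge, so its treewidth is at least 1. Therefore the treewidth is 1.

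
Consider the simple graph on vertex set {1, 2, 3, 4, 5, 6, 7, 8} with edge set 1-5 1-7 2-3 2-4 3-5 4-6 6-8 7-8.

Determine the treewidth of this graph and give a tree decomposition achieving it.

Treewidth 2.
One such decomposition:
Bags: B1 = {1, 5, 7}  B2 = {3, 5, 7}  B3 = {2, 3, 7}  B4 = {2, 4, 7}  B5 = {4, 6, 7}  B6 = {6, 7, 8}
Tree: B1–B2, B2–B3, B3–B4, B4–B5, B5–B6

Each bag holds 3 vertices, so the decomposition has width 2, which upper-bounds the treewidth. Since 7–1–5–3–2–4–6–8–7 is a cycle in G, G is not acyclic. Forests are exactly the graphs of treewidth ≤ 1, so tw(G) ≥ 2. The upper and lower bounds meet at 2, so that is the treewidth.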